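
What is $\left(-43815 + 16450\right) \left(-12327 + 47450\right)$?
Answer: $-961140895$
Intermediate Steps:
$\left(-43815 + 16450\right) \left(-12327 + 47450\right) = \left(-27365\right) 35123 = -961140895$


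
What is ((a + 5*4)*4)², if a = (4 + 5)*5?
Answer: 67600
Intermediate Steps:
a = 45 (a = 9*5 = 45)
((a + 5*4)*4)² = ((45 + 5*4)*4)² = ((45 + 20)*4)² = (65*4)² = 260² = 67600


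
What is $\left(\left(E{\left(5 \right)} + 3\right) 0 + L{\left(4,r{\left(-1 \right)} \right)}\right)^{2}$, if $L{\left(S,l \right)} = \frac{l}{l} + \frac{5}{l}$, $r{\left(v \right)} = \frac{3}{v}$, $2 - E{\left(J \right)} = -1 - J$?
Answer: $\frac{4}{9} \approx 0.44444$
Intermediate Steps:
$E{\left(J \right)} = 3 + J$ ($E{\left(J \right)} = 2 - \left(-1 - J\right) = 2 + \left(1 + J\right) = 3 + J$)
$L{\left(S,l \right)} = 1 + \frac{5}{l}$
$\left(\left(E{\left(5 \right)} + 3\right) 0 + L{\left(4,r{\left(-1 \right)} \right)}\right)^{2} = \left(\left(\left(3 + 5\right) + 3\right) 0 + \frac{5 + \frac{3}{-1}}{3 \frac{1}{-1}}\right)^{2} = \left(\left(8 + 3\right) 0 + \frac{5 + 3 \left(-1\right)}{3 \left(-1\right)}\right)^{2} = \left(11 \cdot 0 + \frac{5 - 3}{-3}\right)^{2} = \left(0 - \frac{2}{3}\right)^{2} = \left(- \frac{2}{3}\right)^{2} = \frac{4}{9}$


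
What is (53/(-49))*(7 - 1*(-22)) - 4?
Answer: -1733/49 ≈ -35.367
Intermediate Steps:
(53/(-49))*(7 - 1*(-22)) - 4 = (53*(-1/49))*(7 + 22) - 4 = -53/49*29 - 4 = -1537/49 - 4 = -1733/49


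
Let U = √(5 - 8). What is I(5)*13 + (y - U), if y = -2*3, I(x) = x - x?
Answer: -6 - I*√3 ≈ -6.0 - 1.732*I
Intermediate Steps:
I(x) = 0
U = I*√3 (U = √(-3) = I*√3 ≈ 1.732*I)
y = -6
I(5)*13 + (y - U) = 0*13 + (-6 - I*√3) = 0 + (-6 - I*√3) = -6 - I*√3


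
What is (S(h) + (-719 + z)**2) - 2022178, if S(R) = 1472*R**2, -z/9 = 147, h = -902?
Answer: 1199772674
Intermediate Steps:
z = -1323 (z = -9*147 = -1323)
(S(h) + (-719 + z)**2) - 2022178 = (1472*(-902)**2 + (-719 - 1323)**2) - 2022178 = (1472*813604 + (-2042)**2) - 2022178 = (1197625088 + 4169764) - 2022178 = 1201794852 - 2022178 = 1199772674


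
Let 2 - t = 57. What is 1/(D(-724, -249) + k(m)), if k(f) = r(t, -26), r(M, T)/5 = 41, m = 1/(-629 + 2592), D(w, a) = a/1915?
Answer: 1915/392326 ≈ 0.0048811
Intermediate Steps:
D(w, a) = a/1915 (D(w, a) = a*(1/1915) = a/1915)
t = -55 (t = 2 - 1*57 = 2 - 57 = -55)
m = 1/1963 ≈ 0.00050942
r(M, T) = 205 (r(M, T) = 5*41 = 205)
k(f) = 205
1/(D(-724, -249) + k(m)) = 1/((1/1915)*(-249) + 205) = 1/(-249/1915 + 205) = 1/(392326/1915) = 1915/392326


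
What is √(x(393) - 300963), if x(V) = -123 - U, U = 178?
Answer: 4*I*√18829 ≈ 548.88*I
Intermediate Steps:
x(V) = -301 (x(V) = -123 - 1*178 = -123 - 178 = -301)
√(x(393) - 300963) = √(-301 - 300963) = √(-301264) = 4*I*√18829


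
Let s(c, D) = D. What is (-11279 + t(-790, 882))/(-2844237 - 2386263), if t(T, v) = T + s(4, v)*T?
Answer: 236283/1743500 ≈ 0.13552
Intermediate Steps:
t(T, v) = T + T*v (t(T, v) = T + v*T = T + T*v)
(-11279 + t(-790, 882))/(-2844237 - 2386263) = (-11279 - 790*(1 + 882))/(-2844237 - 2386263) = (-11279 - 790*883)/(-5230500) = (-11279 - 697570)*(-1/5230500) = -708849*(-1/5230500) = 236283/1743500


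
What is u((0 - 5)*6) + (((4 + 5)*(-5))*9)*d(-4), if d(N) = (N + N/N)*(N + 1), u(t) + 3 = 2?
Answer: -3646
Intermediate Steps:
u(t) = -1 (u(t) = -3 + 2 = -1)
d(N) = (1 + N)² (d(N) = (N + 1)*(1 + N) = (1 + N)*(1 + N) = (1 + N)²)
u((0 - 5)*6) + (((4 + 5)*(-5))*9)*d(-4) = -1 + (((4 + 5)*(-5))*9)*(1 + (-4)² + 2*(-4)) = -1 + ((9*(-5))*9)*(1 + 16 - 8) = -1 - 45*9*9 = -1 - 405*9 = -1 - 3645 = -3646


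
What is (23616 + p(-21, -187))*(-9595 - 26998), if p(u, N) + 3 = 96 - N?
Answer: -874426328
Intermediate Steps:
p(u, N) = 93 - N (p(u, N) = -3 + (96 - N) = 93 - N)
(23616 + p(-21, -187))*(-9595 - 26998) = (23616 + (93 - 1*(-187)))*(-9595 - 26998) = (23616 + (93 + 187))*(-36593) = (23616 + 280)*(-36593) = 23896*(-36593) = -874426328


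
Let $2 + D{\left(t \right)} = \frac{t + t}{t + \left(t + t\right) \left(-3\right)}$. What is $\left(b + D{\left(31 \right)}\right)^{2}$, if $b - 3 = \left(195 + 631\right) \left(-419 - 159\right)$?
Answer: $\frac{5698423056769}{25} \approx 2.2794 \cdot 10^{11}$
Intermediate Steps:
$b = -477425$ ($b = 3 + \left(195 + 631\right) \left(-419 - 159\right) = 3 + 826 \left(-578\right) = 3 - 477428 = -477425$)
$D{\left(t \right)} = - \frac{12}{5}$ ($D{\left(t \right)} = -2 + \frac{t + t}{t + \left(t + t\right) \left(-3\right)} = -2 + \frac{2 t}{t + 2 t \left(-3\right)} = -2 + \frac{2 t}{t - 6 t} = -2 + \frac{2 t}{\left(-5\right) t} = -2 + 2 t \left(- \frac{1}{5 t}\right) = -2 - \frac{2}{5} = - \frac{12}{5}$)
$\left(b + D{\left(31 \right)}\right)^{2} = \left(-477425 - \frac{12}{5}\right)^{2} = \left(- \frac{2387137}{5}\right)^{2} = \frac{5698423056769}{25}$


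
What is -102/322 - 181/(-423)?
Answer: 7568/68103 ≈ 0.11113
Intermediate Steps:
-102/322 - 181/(-423) = -102*1/322 - 181*(-1/423) = -51/161 + 181/423 = 7568/68103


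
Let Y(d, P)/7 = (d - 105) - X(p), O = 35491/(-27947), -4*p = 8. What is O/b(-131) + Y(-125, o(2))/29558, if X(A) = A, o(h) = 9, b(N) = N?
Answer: -2397001997/54106761403 ≈ -0.044301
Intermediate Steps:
p = -2 (p = -¼*8 = -2)
O = -35491/27947 (O = 35491*(-1/27947) = -35491/27947 ≈ -1.2699)
Y(d, P) = -721 + 7*d (Y(d, P) = 7*((d - 105) - 1*(-2)) = 7*((-105 + d) + 2) = 7*(-103 + d) = -721 + 7*d)
O/b(-131) + Y(-125, o(2))/29558 = -35491/27947/(-131) + (-721 + 7*(-125))/29558 = -35491/27947*(-1/131) + (-721 - 875)*(1/29558) = 35491/3661057 - 1596*1/29558 = 35491/3661057 - 798/14779 = -2397001997/54106761403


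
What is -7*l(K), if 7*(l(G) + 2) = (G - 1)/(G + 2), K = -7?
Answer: 62/5 ≈ 12.400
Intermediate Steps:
l(G) = -2 + (-1 + G)/(7*(2 + G)) (l(G) = -2 + ((G - 1)/(G + 2))/7 = -2 + ((-1 + G)/(2 + G))/7 = -2 + (-1 + G)/(7*(2 + G)))
-7*l(K) = -(-29 - 13*(-7))/(2 - 7) = -(-29 + 91)/(-5) = -(-1)*62/5 = -7*(-62/35) = 62/5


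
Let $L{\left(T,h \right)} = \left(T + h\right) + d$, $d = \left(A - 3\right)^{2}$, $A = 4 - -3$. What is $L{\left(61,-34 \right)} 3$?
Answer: $129$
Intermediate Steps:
$A = 7$ ($A = 4 + 3 = 7$)
$d = 16$ ($d = \left(7 - 3\right)^{2} = 4^{2} = 16$)
$L{\left(T,h \right)} = 16 + T + h$ ($L{\left(T,h \right)} = \left(T + h\right) + 16 = 16 + T + h$)
$L{\left(61,-34 \right)} 3 = \left(16 + 61 - 34\right) 3 = 43 \cdot 3 = 129$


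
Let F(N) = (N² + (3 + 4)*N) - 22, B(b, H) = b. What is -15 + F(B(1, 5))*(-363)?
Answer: 5067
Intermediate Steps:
F(N) = -22 + N² + 7*N (F(N) = (N² + 7*N) - 22 = -22 + N² + 7*N)
-15 + F(B(1, 5))*(-363) = -15 + (-22 + 1² + 7*1)*(-363) = -15 + (-22 + 1 + 7)*(-363) = -15 - 14*(-363) = -15 + 5082 = 5067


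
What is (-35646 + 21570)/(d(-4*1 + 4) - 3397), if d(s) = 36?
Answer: 14076/3361 ≈ 4.1880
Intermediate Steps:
(-35646 + 21570)/(d(-4*1 + 4) - 3397) = (-35646 + 21570)/(36 - 3397) = -14076/(-3361) = -14076*(-1/3361) = 14076/3361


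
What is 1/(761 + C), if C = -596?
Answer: 1/165 ≈ 0.0060606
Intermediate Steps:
1/(761 + C) = 1/(761 - 596) = 1/165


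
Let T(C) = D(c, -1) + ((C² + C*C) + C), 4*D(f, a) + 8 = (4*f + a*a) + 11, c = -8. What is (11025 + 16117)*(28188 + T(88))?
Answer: 1187652494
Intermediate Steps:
D(f, a) = ¾ + f + a²/4 (D(f, a) = -2 + ((4*f + a*a) + 11)/4 = -2 + ((4*f + a²) + 11)/4 = -2 + ((a² + 4*f) + 11)/4 = -2 + (11 + a² + 4*f)/4 = -2 + (11/4 + f + a²/4) = ¾ + f + a²/4)
T(C) = -7 + C + 2*C² (T(C) = (¾ - 8 + (¼)*(-1)²) + ((C² + C*C) + C) = (¾ - 8 + (¼)*1) + ((C² + C²) + C) = (¾ - 8 + ¼) + (2*C² + C) = -7 + (C + 2*C²) = -7 + C + 2*C²)
(11025 + 16117)*(28188 + T(88)) = (11025 + 16117)*(28188 + (-7 + 88 + 2*88²)) = 27142*(28188 + (-7 + 88 + 2*7744)) = 27142*(28188 + (-7 + 88 + 15488)) = 27142*(28188 + 15569) = 27142*43757 = 1187652494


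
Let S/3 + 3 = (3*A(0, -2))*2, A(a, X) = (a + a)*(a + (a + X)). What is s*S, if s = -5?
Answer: 45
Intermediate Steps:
A(a, X) = 2*a*(X + 2*a) (A(a, X) = (2*a)*(a + (X + a)) = (2*a)*(X + 2*a) = 2*a*(X + 2*a))
S = -9 (S = -9 + 3*((3*(2*0*(-2 + 2*0)))*2) = -9 + 3*((3*(2*0*(-2 + 0)))*2) = -9 + 3*((3*(2*0*(-2)))*2) = -9 + 3*((3*0)*2) = -9 + 3*(0*2) = -9 + 3*0 = -9 + 0 = -9)
s*S = -5*(-9) = 45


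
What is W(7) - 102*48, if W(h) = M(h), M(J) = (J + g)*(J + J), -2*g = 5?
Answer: -4833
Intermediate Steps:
g = -5/2 (g = -½*5 = -5/2 ≈ -2.5000)
M(J) = 2*J*(-5/2 + J) (M(J) = (J - 5/2)*(J + J) = (-5/2 + J)*(2*J) = 2*J*(-5/2 + J))
W(h) = h*(-5 + 2*h)
W(7) - 102*48 = 7*(-5 + 2*7) - 102*48 = 7*(-5 + 14) - 4896 = 7*9 - 4896 = 63 - 4896 = -4833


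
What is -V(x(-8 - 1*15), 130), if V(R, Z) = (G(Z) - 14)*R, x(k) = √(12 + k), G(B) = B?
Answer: -116*I*√11 ≈ -384.73*I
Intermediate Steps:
V(R, Z) = R*(-14 + Z) (V(R, Z) = (Z - 14)*R = (-14 + Z)*R = R*(-14 + Z))
-V(x(-8 - 1*15), 130) = -√(12 + (-8 - 1*15))*(-14 + 130) = -√(12 + (-8 - 15))*116 = -√(12 - 23)*116 = -√(-11)*116 = -I*√11*116 = -116*I*√11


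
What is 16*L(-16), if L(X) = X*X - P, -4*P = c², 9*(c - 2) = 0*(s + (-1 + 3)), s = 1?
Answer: 4112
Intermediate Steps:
c = 2 (c = 2 + (0*(1 + (-1 + 3)))/9 = 2 + (0*(1 + 2))/9 = 2 + (0*3)/9 = 2 + (⅑)*0 = 2 + 0 = 2)
P = -1 (P = -¼*2² = -¼*4 = -1)
L(X) = 1 + X² (L(X) = X*X - 1*(-1) = X² + 1 = 1 + X²)
16*L(-16) = 16*(1 + (-16)²) = 16*(1 + 256) = 16*257 = 4112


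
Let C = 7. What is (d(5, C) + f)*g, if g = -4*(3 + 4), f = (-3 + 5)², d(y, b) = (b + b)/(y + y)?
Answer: -756/5 ≈ -151.20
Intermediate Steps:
d(y, b) = b/y (d(y, b) = (2*b)/((2*y)) = (2*b)*(1/(2*y)) = b/y)
f = 4 (f = 2² = 4)
g = -28 (g = -4*7 = -28)
(d(5, C) + f)*g = (7/5 + 4)*(-28) = (27/5)*(-28) = -756/5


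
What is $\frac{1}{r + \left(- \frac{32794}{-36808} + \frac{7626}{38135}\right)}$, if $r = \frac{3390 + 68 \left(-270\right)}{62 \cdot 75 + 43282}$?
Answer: $\frac{8410107258820}{6548142712567} \approx 1.2843$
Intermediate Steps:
$r = - \frac{7485}{23966}$ ($r = \frac{3390 - 18360}{4650 + 43282} = - \frac{14970}{47932} = \left(-14970\right) \frac{1}{47932} = - \frac{7485}{23966} \approx -0.31232$)
$\frac{1}{r + \left(- \frac{32794}{-36808} + \frac{7626}{38135}\right)} = \frac{1}{- \frac{7485}{23966} + \left(- \frac{32794}{-36808} + \frac{7626}{38135}\right)} = \frac{1}{- \frac{7485}{23966} + \left(\left(-32794\right) \left(- \frac{1}{36808}\right) + 7626 \cdot \frac{1}{38135}\right)} = \frac{1}{- \frac{7485}{23966} + \left(\frac{16397}{18404} + \frac{7626}{38135}\right)} = \frac{1}{- \frac{7485}{23966} + \frac{765648499}{701836540}} = \frac{1}{\frac{6548142712567}{8410107258820}} = \frac{8410107258820}{6548142712567}$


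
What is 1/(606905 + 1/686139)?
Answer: 686139/416421189796 ≈ 1.6477e-6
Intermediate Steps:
1/(606905 + 1/686139) = 1/(416421189796/686139) = 686139/416421189796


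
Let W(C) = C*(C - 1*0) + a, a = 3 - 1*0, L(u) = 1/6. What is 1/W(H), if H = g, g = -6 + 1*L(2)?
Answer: 36/1333 ≈ 0.027007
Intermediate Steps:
L(u) = 1/6
a = 3 (a = 3 + 0 = 3)
g = -35/6 (g = -6 + 1*(1/6) = -6 + 1/6 = -35/6 ≈ -5.8333)
H = -35/6 ≈ -5.8333
W(C) = 3 + C**2 (W(C) = C*(C - 1*0) + 3 = C*(C + 0) + 3 = C*C + 3 = C**2 + 3 = 3 + C**2)
1/W(H) = 1/(3 + (-35/6)**2) = 1/(3 + 1225/36) = 1/(1333/36) = 36/1333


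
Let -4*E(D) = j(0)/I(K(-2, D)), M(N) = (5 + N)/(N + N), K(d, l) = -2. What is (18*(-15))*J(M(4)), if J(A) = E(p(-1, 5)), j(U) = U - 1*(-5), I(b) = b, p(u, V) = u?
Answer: -675/4 ≈ -168.75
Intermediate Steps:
j(U) = 5 + U (j(U) = U + 5 = 5 + U)
M(N) = (5 + N)/(2*N) (M(N) = (5 + N)/((2*N)) = (5 + N)*(1/(2*N)) = (5 + N)/(2*N))
E(D) = 5/8 (E(D) = -(5 + 0)/(4*(-2)) = -5*(-1)/(4*2) = -1/4*(-5/2) = 5/8)
J(A) = 5/8
(18*(-15))*J(M(4)) = (18*(-15))*(5/8) = -270*5/8 = -675/4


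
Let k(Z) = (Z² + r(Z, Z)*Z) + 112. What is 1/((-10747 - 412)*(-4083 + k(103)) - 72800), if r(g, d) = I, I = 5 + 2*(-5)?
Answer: -1/68399357 ≈ -1.4620e-8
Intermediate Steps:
I = -5 (I = 5 - 10 = -5)
r(g, d) = -5
k(Z) = 112 + Z² - 5*Z (k(Z) = (Z² - 5*Z) + 112 = 112 + Z² - 5*Z)
1/((-10747 - 412)*(-4083 + k(103)) - 72800) = 1/((-10747 - 412)*(-4083 + (112 + 103² - 5*103)) - 72800) = 1/(-11159*(-4083 + (112 + 10609 - 515)) - 72800) = 1/(-11159*(-4083 + 10206) - 72800) = 1/(-11159*6123 - 72800) = 1/(-68326557 - 72800) = 1/(-68399357) = -1/68399357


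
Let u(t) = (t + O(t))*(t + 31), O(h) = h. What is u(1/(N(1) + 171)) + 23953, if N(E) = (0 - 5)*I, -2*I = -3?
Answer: 2561310893/106929 ≈ 23953.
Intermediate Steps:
I = 3/2 (I = -½*(-3) = 3/2 ≈ 1.5000)
N(E) = -15/2 (N(E) = (0 - 5)*(3/2) = -5*3/2 = -15/2)
u(t) = 2*t*(31 + t) (u(t) = (t + t)*(t + 31) = (2*t)*(31 + t) = 2*t*(31 + t))
u(1/(N(1) + 171)) + 23953 = 2*(31 + 1/(-15/2 + 171))/(-15/2 + 171) + 23953 = 2*(31 + 1/(327/2))/(327/2) + 23953 = 2*(2/327)*(31 + 2/327) + 23953 = 2*(2/327)*(10139/327) + 23953 = 40556/106929 + 23953 = 2561310893/106929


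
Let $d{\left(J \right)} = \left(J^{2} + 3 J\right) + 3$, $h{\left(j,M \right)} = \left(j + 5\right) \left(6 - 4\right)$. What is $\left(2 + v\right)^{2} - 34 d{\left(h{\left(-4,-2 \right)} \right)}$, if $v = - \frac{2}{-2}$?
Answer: $-433$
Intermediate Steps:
$v = 1$ ($v = \left(-2\right) \left(- \frac{1}{2}\right) = 1$)
$h{\left(j,M \right)} = 10 + 2 j$ ($h{\left(j,M \right)} = \left(5 + j\right) 2 = 10 + 2 j$)
$d{\left(J \right)} = 3 + J^{2} + 3 J$
$\left(2 + v\right)^{2} - 34 d{\left(h{\left(-4,-2 \right)} \right)} = \left(2 + 1\right)^{2} - 34 \left(3 + \left(10 + 2 \left(-4\right)\right)^{2} + 3 \left(10 + 2 \left(-4\right)\right)\right) = 3^{2} - 34 \left(3 + \left(10 - 8\right)^{2} + 3 \left(10 - 8\right)\right) = 9 - 34 \left(3 + 2^{2} + 3 \cdot 2\right) = 9 - 34 \left(3 + 4 + 6\right) = 9 - 442 = -433$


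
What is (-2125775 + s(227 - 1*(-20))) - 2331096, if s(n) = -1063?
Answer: -4457934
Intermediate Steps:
(-2125775 + s(227 - 1*(-20))) - 2331096 = (-2125775 - 1063) - 2331096 = -2126838 - 2331096 = -4457934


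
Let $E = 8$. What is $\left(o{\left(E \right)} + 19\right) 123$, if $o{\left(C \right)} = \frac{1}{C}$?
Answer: $\frac{18819}{8} \approx 2352.4$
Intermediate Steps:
$\left(o{\left(E \right)} + 19\right) 123 = \left(\frac{1}{8} + 19\right) 123 = \frac{153}{8} \cdot 123 = \frac{18819}{8}$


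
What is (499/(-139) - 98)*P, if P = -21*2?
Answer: 593082/139 ≈ 4266.8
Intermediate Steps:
P = -42
(499/(-139) - 98)*P = (499/(-139) - 98)*(-42) = (499*(-1/139) - 98)*(-42) = (-499/139 - 98)*(-42) = -14121/139*(-42) = 593082/139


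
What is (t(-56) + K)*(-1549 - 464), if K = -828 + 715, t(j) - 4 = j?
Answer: 332145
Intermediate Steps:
t(j) = 4 + j
K = -113
(t(-56) + K)*(-1549 - 464) = ((4 - 56) - 113)*(-1549 - 464) = (-52 - 113)*(-2013) = -165*(-2013) = 332145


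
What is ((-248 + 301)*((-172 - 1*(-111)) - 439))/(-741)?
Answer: 26500/741 ≈ 35.762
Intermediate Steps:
((-248 + 301)*((-172 - 1*(-111)) - 439))/(-741) = (53*((-172 + 111) - 439))*(-1/741) = (53*(-61 - 439))*(-1/741) = (53*(-500))*(-1/741) = -26500*(-1/741) = 26500/741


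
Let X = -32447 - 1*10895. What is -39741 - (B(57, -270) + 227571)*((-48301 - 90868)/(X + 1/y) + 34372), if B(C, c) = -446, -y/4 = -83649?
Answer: -113224970306818787771/14502059831 ≈ -7.8075e+9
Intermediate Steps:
y = 334596 (y = -4*(-83649) = 334596)
X = -43342 (X = -32447 - 10895 = -43342)
-39741 - (B(57, -270) + 227571)*((-48301 - 90868)/(X + 1/y) + 34372) = -39741 - (-446 + 227571)*((-48301 - 90868)/(-43342 + 1/334596) + 34372) = -39741 - 227125*(-139169/(-43342 + 1/334596) + 34372) = -39741 - 227125*(-139169/(-14502059831/334596) + 34372) = -39741 - 227125*(-139169*(-334596/14502059831) + 34372) = -39741 - 227125*(46565390724/14502059831 + 34372) = -39741 - 227125*498511365901856/14502059831 = -39741 - 1*113224393980459044000/14502059831 = -39741 - 113224393980459044000/14502059831 = -113224970306818787771/14502059831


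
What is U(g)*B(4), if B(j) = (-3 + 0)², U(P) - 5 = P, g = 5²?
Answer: 270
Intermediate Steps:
g = 25
U(P) = 5 + P
B(j) = 9 (B(j) = (-3)² = 9)
U(g)*B(4) = (5 + 25)*9 = 30*9 = 270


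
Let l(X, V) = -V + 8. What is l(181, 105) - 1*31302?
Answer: -31399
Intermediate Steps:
l(X, V) = 8 - V
l(181, 105) - 1*31302 = (8 - 1*105) - 1*31302 = (8 - 105) - 31302 = -97 - 31302 = -31399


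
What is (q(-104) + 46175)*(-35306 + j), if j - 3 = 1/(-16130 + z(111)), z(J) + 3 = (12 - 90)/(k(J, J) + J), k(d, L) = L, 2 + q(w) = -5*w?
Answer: -983987785594027/596934 ≈ -1.6484e+9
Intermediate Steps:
q(w) = -2 - 5*w
z(J) = -3 - 39/J (z(J) = -3 + (12 - 90)/(J + J) = -3 - 78*1/(2*J) = -3 - 39/J)
j = 1790765/596934 (j = 3 + 1/(-16130 + (-3 - 39/111)) = 3 + 1/(-16130 + (-3 - 39*1/111)) = 3 + 1/(-16130 + (-3 - 13/37)) = 3 + 1/(-16130 - 124/37) = 3 + 1/(-596934/37) = 3 - 37/596934 = 1790765/596934 ≈ 2.9999)
(q(-104) + 46175)*(-35306 + j) = ((-2 - 5*(-104)) + 46175)*(-35306 + 1790765/596934) = ((-2 + 520) + 46175)*(-21073561039/596934) = (518 + 46175)*(-21073561039/596934) = 46693*(-21073561039/596934) = -983987785594027/596934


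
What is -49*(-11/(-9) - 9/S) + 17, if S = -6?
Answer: -2095/18 ≈ -116.39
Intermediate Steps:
-49*(-11/(-9) - 9/S) + 17 = -49*(-11/(-9) - 9/(-6)) + 17 = -49*(-11*(-1/9) - 9*(-1/6)) + 17 = -49*(11/9 + 3/2) + 17 = -49*49/18 + 17 = -2401/18 + 17 = -2095/18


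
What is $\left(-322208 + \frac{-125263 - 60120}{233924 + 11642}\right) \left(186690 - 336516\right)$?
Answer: $\frac{5927379887510343}{122783} \approx 4.8275 \cdot 10^{10}$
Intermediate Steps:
$\left(-322208 + \frac{-125263 - 60120}{233924 + 11642}\right) \left(186690 - 336516\right) = \left(-322208 - \frac{185383}{245566}\right) \left(-149826\right) = \left(- \frac{79123515111}{245566}\right) \left(-149826\right) = \frac{5927379887510343}{122783}$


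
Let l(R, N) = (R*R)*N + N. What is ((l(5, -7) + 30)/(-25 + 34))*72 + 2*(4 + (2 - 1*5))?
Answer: -1214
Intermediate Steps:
l(R, N) = N + N*R² (l(R, N) = R²*N + N = N*R² + N = N + N*R²)
((l(5, -7) + 30)/(-25 + 34))*72 + 2*(4 + (2 - 1*5)) = ((-7*(1 + 5²) + 30)/(-25 + 34))*72 + 2*(4 + (2 - 1*5)) = ((-7*(1 + 25) + 30)/9)*72 + 2*(4 + (2 - 5)) = ((-7*26 + 30)*(⅑))*72 + 2*(4 - 3) = ((-182 + 30)*(⅑))*72 + 2*1 = -152*⅑*72 + 2 = -152/9*72 + 2 = -1216 + 2 = -1214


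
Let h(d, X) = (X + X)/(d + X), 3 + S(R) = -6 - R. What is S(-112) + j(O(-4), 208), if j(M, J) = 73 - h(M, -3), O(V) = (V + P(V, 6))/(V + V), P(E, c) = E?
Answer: 173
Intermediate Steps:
S(R) = -9 - R (S(R) = -3 + (-6 - R) = -9 - R)
O(V) = 1 (O(V) = (V + V)/(V + V) = (2*V)/((2*V)) = (2*V)*(1/(2*V)) = 1)
h(d, X) = 2*X/(X + d) (h(d, X) = (2*X)/(X + d) = 2*X/(X + d))
j(M, J) = 73 + 6/(-3 + M) (j(M, J) = 73 - 2*(-3)/(-3 + M) = 73 - (-6)/(-3 + M) = 73 + 6/(-3 + M))
S(-112) + j(O(-4), 208) = (-9 - 1*(-112)) + (-213 + 73*1)/(-3 + 1) = (-9 + 112) + (-213 + 73)/(-2) = 103 - ½*(-140) = 103 + 70 = 173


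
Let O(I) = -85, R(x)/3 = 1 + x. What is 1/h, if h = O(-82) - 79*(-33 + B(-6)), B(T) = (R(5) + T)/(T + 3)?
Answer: 1/2838 ≈ 0.00035236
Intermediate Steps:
R(x) = 3 + 3*x (R(x) = 3*(1 + x) = 3 + 3*x)
B(T) = (18 + T)/(3 + T) (B(T) = ((3 + 3*5) + T)/(T + 3) = ((3 + 15) + T)/(3 + T) = (18 + T)/(3 + T))
h = 2838 (h = -85 - 79*(-33 + (18 - 6)/(3 - 6)) = -85 - 79*(-33 + 12/(-3)) = -85 - 79*(-33 - ⅓*12) = -85 - 79*(-33 - 4) = -85 - 79*(-37) = -85 + 2923 = 2838)
1/h = 1/2838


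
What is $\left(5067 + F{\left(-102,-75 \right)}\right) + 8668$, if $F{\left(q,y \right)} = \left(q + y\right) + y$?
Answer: $13483$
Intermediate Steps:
$F{\left(q,y \right)} = q + 2 y$
$\left(5067 + F{\left(-102,-75 \right)}\right) + 8668 = \left(5067 + \left(-102 + 2 \left(-75\right)\right)\right) + 8668 = \left(5067 - 252\right) + 8668 = 4815 + 8668 = 13483$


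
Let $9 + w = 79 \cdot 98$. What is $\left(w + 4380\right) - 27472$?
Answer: $-15359$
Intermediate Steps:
$w = 7733$ ($w = -9 + 79 \cdot 98 = -9 + 7742 = 7733$)
$\left(w + 4380\right) - 27472 = \left(7733 + 4380\right) - 27472 = 12113 - 27472 = -15359$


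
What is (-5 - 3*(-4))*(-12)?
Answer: -84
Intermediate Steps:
(-5 - 3*(-4))*(-12) = (-5 + 12)*(-12) = 7*(-12) = -84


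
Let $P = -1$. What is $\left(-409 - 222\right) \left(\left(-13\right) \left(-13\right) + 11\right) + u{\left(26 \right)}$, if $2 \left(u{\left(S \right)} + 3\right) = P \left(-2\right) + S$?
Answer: $-113569$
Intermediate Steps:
$u{\left(S \right)} = -2 + \frac{S}{2}$ ($u{\left(S \right)} = -3 + \frac{\left(-1\right) \left(-2\right) + S}{2} = -3 + \frac{2 + S}{2} = -3 + \left(1 + \frac{S}{2}\right) = -2 + \frac{S}{2}$)
$\left(-409 - 222\right) \left(\left(-13\right) \left(-13\right) + 11\right) + u{\left(26 \right)} = \left(-409 - 222\right) \left(\left(-13\right) \left(-13\right) + 11\right) + \left(-2 + \frac{1}{2} \cdot 26\right) = - 631 \left(169 + 11\right) + \left(-2 + 13\right) = \left(-631\right) 180 + 11 = -113580 + 11 = -113569$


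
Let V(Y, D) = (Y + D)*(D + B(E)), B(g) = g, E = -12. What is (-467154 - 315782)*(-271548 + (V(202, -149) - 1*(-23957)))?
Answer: 200528700064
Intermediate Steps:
V(Y, D) = (-12 + D)*(D + Y) (V(Y, D) = (Y + D)*(D - 12) = (D + Y)*(-12 + D) = (-12 + D)*(D + Y))
(-467154 - 315782)*(-271548 + (V(202, -149) - 1*(-23957))) = (-467154 - 315782)*(-271548 + (((-149)**2 - 12*(-149) - 12*202 - 149*202) - 1*(-23957))) = -782936*(-271548 + ((22201 + 1788 - 2424 - 30098) + 23957)) = -782936*(-271548 + (-8533 + 23957)) = -782936*(-271548 + 15424) = -782936*(-256124) = 200528700064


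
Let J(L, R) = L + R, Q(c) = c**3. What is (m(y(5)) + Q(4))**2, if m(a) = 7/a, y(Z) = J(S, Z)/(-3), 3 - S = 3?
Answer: 89401/25 ≈ 3576.0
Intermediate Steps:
S = 0 (S = 3 - 1*3 = 3 - 3 = 0)
y(Z) = -Z/3 (y(Z) = (0 + Z)/(-3) = Z*(-1/3) = -Z/3)
(m(y(5)) + Q(4))**2 = (7/((-1/3*5)) + 4**3)**2 = (7/(-5/3) + 64)**2 = (7*(-3/5) + 64)**2 = (-21/5 + 64)**2 = (299/5)**2 = 89401/25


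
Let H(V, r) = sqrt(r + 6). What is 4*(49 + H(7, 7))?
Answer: 196 + 4*sqrt(13) ≈ 210.42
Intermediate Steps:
H(V, r) = sqrt(6 + r)
4*(49 + H(7, 7)) = 4*(49 + sqrt(6 + 7)) = 4*(49 + sqrt(13)) = 196 + 4*sqrt(13)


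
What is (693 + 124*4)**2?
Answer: 1413721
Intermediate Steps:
(693 + 124*4)**2 = (693 + 496)**2 = 1189**2 = 1413721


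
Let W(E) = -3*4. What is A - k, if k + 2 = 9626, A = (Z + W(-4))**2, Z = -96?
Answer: 2040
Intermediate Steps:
W(E) = -12
A = 11664 (A = (-96 - 12)**2 = (-108)**2 = 11664)
k = 9624 (k = -2 + 9626 = 9624)
A - k = 11664 - 1*9624 = 11664 - 9624 = 2040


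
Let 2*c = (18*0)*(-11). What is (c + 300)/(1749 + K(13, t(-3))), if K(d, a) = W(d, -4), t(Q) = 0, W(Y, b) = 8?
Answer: 300/1757 ≈ 0.17075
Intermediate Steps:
K(d, a) = 8
c = 0 (c = ((18*0)*(-11))/2 = (0*(-11))/2 = (1/2)*0 = 0)
(c + 300)/(1749 + K(13, t(-3))) = (0 + 300)/(1749 + 8) = 300/1757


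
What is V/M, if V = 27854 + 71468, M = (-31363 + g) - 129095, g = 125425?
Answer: -1874/661 ≈ -2.8351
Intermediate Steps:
M = -35033 (M = (-31363 + 125425) - 129095 = 94062 - 129095 = -35033)
V = 99322
V/M = 99322/(-35033) = 99322*(-1/35033) = -1874/661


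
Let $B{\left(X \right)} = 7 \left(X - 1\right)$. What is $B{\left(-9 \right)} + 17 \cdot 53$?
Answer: $831$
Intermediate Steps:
$B{\left(X \right)} = -7 + 7 X$ ($B{\left(X \right)} = 7 \left(-1 + X\right) = -7 + 7 X$)
$B{\left(-9 \right)} + 17 \cdot 53 = \left(-7 + 7 \left(-9\right)\right) + 17 \cdot 53 = \left(-7 - 63\right) + 901 = -70 + 901 = 831$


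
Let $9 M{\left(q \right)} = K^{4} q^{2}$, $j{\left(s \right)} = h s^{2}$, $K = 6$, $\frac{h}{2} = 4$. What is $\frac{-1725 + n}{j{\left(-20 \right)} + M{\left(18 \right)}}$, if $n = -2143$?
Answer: $- \frac{967}{12464} \approx -0.077583$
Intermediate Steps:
$h = 8$ ($h = 2 \cdot 4 = 8$)
$j{\left(s \right)} = 8 s^{2}$
$M{\left(q \right)} = 144 q^{2}$ ($M{\left(q \right)} = \frac{6^{4} q^{2}}{9} = \frac{1296 q^{2}}{9} = 144 q^{2}$)
$\frac{-1725 + n}{j{\left(-20 \right)} + M{\left(18 \right)}} = \frac{-1725 - 2143}{8 \left(-20\right)^{2} + 144 \cdot 18^{2}} = - \frac{3868}{8 \cdot 400 + 144 \cdot 324} = - \frac{3868}{3200 + 46656} = - \frac{3868}{49856} = \left(-3868\right) \frac{1}{49856} = - \frac{967}{12464}$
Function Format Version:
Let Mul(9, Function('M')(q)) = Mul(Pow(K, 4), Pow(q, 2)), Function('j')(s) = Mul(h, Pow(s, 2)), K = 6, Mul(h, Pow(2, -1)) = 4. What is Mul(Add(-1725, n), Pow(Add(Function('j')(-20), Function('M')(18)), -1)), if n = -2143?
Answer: Rational(-967, 12464) ≈ -0.077583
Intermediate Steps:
h = 8 (h = Mul(2, 4) = 8)
Function('j')(s) = Mul(8, Pow(s, 2))
Function('M')(q) = Mul(144, Pow(q, 2)) (Function('M')(q) = Mul(Rational(1, 9), Mul(Pow(6, 4), Pow(q, 2))) = Mul(Rational(1, 9), Mul(1296, Pow(q, 2))) = Mul(144, Pow(q, 2)))
Mul(Add(-1725, n), Pow(Add(Function('j')(-20), Function('M')(18)), -1)) = Mul(Add(-1725, -2143), Pow(Add(Mul(8, Pow(-20, 2)), Mul(144, Pow(18, 2))), -1)) = Mul(-3868, Pow(Add(Mul(8, 400), Mul(144, 324)), -1)) = Mul(-3868, Pow(Add(3200, 46656), -1)) = Mul(-3868, Pow(49856, -1)) = Mul(-3868, Rational(1, 49856)) = Rational(-967, 12464)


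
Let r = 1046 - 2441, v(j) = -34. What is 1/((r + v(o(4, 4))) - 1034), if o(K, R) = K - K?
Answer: -1/2463 ≈ -0.00040601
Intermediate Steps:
o(K, R) = 0
r = -1395
1/((r + v(o(4, 4))) - 1034) = 1/((-1395 - 34) - 1034) = 1/(-1429 - 1034) = 1/(-2463) = -1/2463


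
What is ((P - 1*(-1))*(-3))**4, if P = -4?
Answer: 6561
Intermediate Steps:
((P - 1*(-1))*(-3))**4 = ((-4 - 1*(-1))*(-3))**4 = ((-4 + 1)*(-3))**4 = (-3*(-3))**4 = 9**4 = 6561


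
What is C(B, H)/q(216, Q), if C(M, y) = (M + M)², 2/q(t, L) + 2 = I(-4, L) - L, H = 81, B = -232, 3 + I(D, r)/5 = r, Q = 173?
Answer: 72662400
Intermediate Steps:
I(D, r) = -15 + 5*r
q(t, L) = 2/(-17 + 4*L) (q(t, L) = 2/(-2 + ((-15 + 5*L) - L)) = 2/(-2 + (-15 + 4*L)) = 2/(-17 + 4*L))
C(M, y) = 4*M² (C(M, y) = (2*M)² = 4*M²)
C(B, H)/q(216, Q) = (4*(-232)²)/((2/(-17 + 4*173))) = (4*53824)/((2/(-17 + 692))) = 215296/((2/675)) = 215296/((2*(1/675))) = 215296/(2/675) = 215296*(675/2) = 72662400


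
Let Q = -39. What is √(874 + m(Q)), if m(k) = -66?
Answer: 2*√202 ≈ 28.425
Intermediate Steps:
√(874 + m(Q)) = √(874 - 66) = √808 = 2*√202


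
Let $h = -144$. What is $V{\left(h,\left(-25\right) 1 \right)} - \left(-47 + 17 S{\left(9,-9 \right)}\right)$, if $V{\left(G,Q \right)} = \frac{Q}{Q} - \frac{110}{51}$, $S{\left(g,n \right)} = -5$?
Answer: $\frac{6673}{51} \approx 130.84$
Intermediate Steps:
$V{\left(G,Q \right)} = - \frac{59}{51}$ ($V{\left(G,Q \right)} = 1 - \frac{110}{51} = - \frac{59}{51}$)
$V{\left(h,\left(-25\right) 1 \right)} - \left(-47 + 17 S{\left(9,-9 \right)}\right) = - \frac{59}{51} + \left(\left(-17\right) \left(-5\right) + 47\right) = - \frac{59}{51} + \left(85 + 47\right) = - \frac{59}{51} + 132 = \frac{6673}{51}$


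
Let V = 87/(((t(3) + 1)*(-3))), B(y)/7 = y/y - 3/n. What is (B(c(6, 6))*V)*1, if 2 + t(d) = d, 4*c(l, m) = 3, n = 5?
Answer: -203/5 ≈ -40.600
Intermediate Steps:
c(l, m) = ¾ (c(l, m) = (¼)*3 = ¾)
t(d) = -2 + d
B(y) = 14/5 (B(y) = 7*(y/y - 3/5) = 7*(1 - 3*⅕) = 7*(1 - ⅗) = 7*(⅖) = 14/5)
V = -29/2 (V = 87/((((-2 + 3) + 1)*(-3))) = 87/(((1 + 1)*(-3))) = 87/((2*(-3))) = 87/(-6) = 87*(-⅙) = -29/2 ≈ -14.500)
(B(c(6, 6))*V)*1 = ((14/5)*(-29/2))*1 = -203/5*1 = -203/5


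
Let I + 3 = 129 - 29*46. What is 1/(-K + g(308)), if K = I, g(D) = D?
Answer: 1/1516 ≈ 0.00065963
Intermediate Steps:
I = -1208 (I = -3 + (129 - 29*46) = -3 + (129 - 1334) = -3 - 1205 = -1208)
K = -1208
1/(-K + g(308)) = 1/(-1*(-1208) + 308) = 1/(1208 + 308) = 1/1516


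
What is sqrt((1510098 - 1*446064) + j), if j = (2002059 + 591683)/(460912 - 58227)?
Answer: 2*sqrt(43134925088377730)/402685 ≈ 1031.5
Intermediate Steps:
j = 2593742/402685 ≈ 6.4411
sqrt((1510098 - 1*446064) + j) = sqrt((1510098 - 1*446064) + 2593742/402685) = sqrt((1510098 - 446064) + 2593742/402685) = sqrt(1064034 + 2593742/402685) = sqrt(428473125032/402685) = 2*sqrt(43134925088377730)/402685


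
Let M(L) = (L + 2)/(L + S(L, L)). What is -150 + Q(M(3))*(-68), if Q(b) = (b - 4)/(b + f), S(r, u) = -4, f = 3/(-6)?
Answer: -2874/11 ≈ -261.27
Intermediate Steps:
f = -1/2 (f = 3*(-1/6) = -1/2 ≈ -0.50000)
M(L) = (2 + L)/(-4 + L) (M(L) = (L + 2)/(L - 4) = (2 + L)/(-4 + L))
Q(b) = (-4 + b)/(-1/2 + b) (Q(b) = (b - 4)/(b - 1/2) = (-4 + b)/(-1/2 + b))
-150 + Q(M(3))*(-68) = -150 + (2*(-4 + (2 + 3)/(-4 + 3))/(-1 + 2*((2 + 3)/(-4 + 3))))*(-68) = -150 + (2*(-4 + 5/(-1))/(-1 + 2*(5/(-1))))*(-68) = -150 + (2*(-4 - 1*5)/(-1 + 2*(-1*5)))*(-68) = -150 + (2*(-4 - 5)/(-1 + 2*(-5)))*(-68) = -150 + (2*(-9)/(-1 - 10))*(-68) = -150 + (2*(-9)/(-11))*(-68) = -150 + (2*(-1/11)*(-9))*(-68) = -150 + (18/11)*(-68) = -150 - 1224/11 = -2874/11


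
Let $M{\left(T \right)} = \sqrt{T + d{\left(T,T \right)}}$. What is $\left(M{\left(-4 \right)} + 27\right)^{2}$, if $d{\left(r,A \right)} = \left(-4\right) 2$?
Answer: $717 + 108 i \sqrt{3} \approx 717.0 + 187.06 i$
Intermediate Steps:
$d{\left(r,A \right)} = -8$
$M{\left(T \right)} = \sqrt{-8 + T}$ ($M{\left(T \right)} = \sqrt{T - 8} = \sqrt{-8 + T}$)
$\left(M{\left(-4 \right)} + 27\right)^{2} = \left(\sqrt{-8 - 4} + 27\right)^{2} = \left(\sqrt{-12} + 27\right)^{2} = \left(2 i \sqrt{3} + 27\right)^{2} = \left(27 + 2 i \sqrt{3}\right)^{2}$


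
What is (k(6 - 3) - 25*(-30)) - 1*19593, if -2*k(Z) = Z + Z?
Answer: -18846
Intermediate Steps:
k(Z) = -Z (k(Z) = -(Z + Z)/2 = -Z)
(k(6 - 3) - 25*(-30)) - 1*19593 = (-(6 - 3) - 25*(-30)) - 1*19593 = (-1*3 + 750) - 19593 = (-3 + 750) - 19593 = 747 - 19593 = -18846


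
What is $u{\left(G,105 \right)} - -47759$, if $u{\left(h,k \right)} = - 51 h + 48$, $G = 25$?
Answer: $46532$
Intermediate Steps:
$u{\left(h,k \right)} = 48 - 51 h$
$u{\left(G,105 \right)} - -47759 = \left(48 - 1275\right) - -47759 = \left(48 - 1275\right) + 47759 = -1227 + 47759 = 46532$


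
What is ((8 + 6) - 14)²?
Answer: 0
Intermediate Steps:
((8 + 6) - 14)² = (14 - 14)² = 0² = 0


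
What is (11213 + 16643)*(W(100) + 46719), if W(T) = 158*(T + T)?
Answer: 2181654064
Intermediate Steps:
W(T) = 316*T (W(T) = 158*(2*T) = 316*T)
(11213 + 16643)*(W(100) + 46719) = (11213 + 16643)*(316*100 + 46719) = 27856*(31600 + 46719) = 27856*78319 = 2181654064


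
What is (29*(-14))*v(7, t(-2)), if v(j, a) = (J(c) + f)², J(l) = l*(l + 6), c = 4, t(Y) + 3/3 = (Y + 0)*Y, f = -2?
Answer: -586264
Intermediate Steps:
t(Y) = -1 + Y² (t(Y) = -1 + (Y + 0)*Y = -1 + Y*Y = -1 + Y²)
J(l) = l*(6 + l)
v(j, a) = 1444 (v(j, a) = (4*(6 + 4) - 2)² = (4*10 - 2)² = (40 - 2)² = 38² = 1444)
(29*(-14))*v(7, t(-2)) = (29*(-14))*1444 = -406*1444 = -586264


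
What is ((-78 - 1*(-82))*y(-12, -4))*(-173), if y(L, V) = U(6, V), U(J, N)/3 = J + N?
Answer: -4152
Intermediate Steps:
U(J, N) = 3*J + 3*N (U(J, N) = 3*(J + N) = 3*J + 3*N)
y(L, V) = 18 + 3*V (y(L, V) = 3*6 + 3*V = 18 + 3*V)
((-78 - 1*(-82))*y(-12, -4))*(-173) = ((-78 - 1*(-82))*(18 + 3*(-4)))*(-173) = ((-78 + 82)*(18 - 12))*(-173) = (4*6)*(-173) = 24*(-173) = -4152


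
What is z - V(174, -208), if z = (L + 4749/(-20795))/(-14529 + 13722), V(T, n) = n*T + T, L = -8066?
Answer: 604606145389/16781565 ≈ 36028.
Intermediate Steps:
V(T, n) = T + T*n (V(T, n) = T*n + T = T + T*n)
z = 167737219/16781565 (z = (-8066 + 4749/(-20795))/(-14529 + 13722) = (-8066 + 4749*(-1/20795))/(-807) = (-8066 - 4749/20795)*(-1/807) = -167737219/20795*(-1/807) = 167737219/16781565 ≈ 9.9953)
z - V(174, -208) = 167737219/16781565 - 174*(1 - 208) = 167737219/16781565 - 174*(-207) = 167737219/16781565 - 1*(-36018) = 167737219/16781565 + 36018 = 604606145389/16781565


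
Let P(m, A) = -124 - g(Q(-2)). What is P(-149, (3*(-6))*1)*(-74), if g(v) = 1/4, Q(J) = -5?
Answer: 18389/2 ≈ 9194.5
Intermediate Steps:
g(v) = ¼
P(m, A) = -497/4 (P(m, A) = -124 - 1*¼ = -124 - ¼ = -497/4)
P(-149, (3*(-6))*1)*(-74) = -497/4*(-74) = 18389/2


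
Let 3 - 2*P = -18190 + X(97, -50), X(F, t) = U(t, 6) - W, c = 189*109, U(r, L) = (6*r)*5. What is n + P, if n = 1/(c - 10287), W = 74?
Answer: 50969210/5157 ≈ 9883.5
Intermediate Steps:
U(r, L) = 30*r
c = 20601
X(F, t) = -74 + 30*t (X(F, t) = 30*t - 1*74 = 30*t - 74 = -74 + 30*t)
n = 1/10314 (n = 1/(20601 - 10287) = 1/10314 ≈ 9.6956e-5)
P = 19767/2 (P = 3/2 - (-18190 + (-74 + 30*(-50)))/2 = 3/2 - (-18190 + (-74 - 1500))/2 = 3/2 - (-18190 - 1574)/2 = 3/2 - ½*(-19764) = 3/2 + 9882 = 19767/2 ≈ 9883.5)
n + P = 1/10314 + 19767/2 = 50969210/5157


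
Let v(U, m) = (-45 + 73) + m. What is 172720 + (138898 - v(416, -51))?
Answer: 311641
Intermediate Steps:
v(U, m) = 28 + m
172720 + (138898 - v(416, -51)) = 172720 + (138898 - (28 - 51)) = 172720 + (138898 - 1*(-23)) = 172720 + (138898 + 23) = 172720 + 138921 = 311641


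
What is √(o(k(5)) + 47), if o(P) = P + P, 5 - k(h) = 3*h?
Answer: 3*√3 ≈ 5.1962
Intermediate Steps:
k(h) = 5 - 3*h
o(P) = 2*P
√(o(k(5)) + 47) = √(2*(5 - 3*5) + 47) = √(2*(5 - 15) + 47) = √(2*(-10) + 47) = √(-20 + 47) = √27 = 3*√3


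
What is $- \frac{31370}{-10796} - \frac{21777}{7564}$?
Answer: $\frac{8927}{334676} \approx 0.026674$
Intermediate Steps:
$- \frac{31370}{-10796} - \frac{21777}{7564} = \left(-31370\right) \left(- \frac{1}{10796}\right) - \frac{357}{124} = \frac{15685}{5398} - \frac{357}{124} = \frac{8927}{334676}$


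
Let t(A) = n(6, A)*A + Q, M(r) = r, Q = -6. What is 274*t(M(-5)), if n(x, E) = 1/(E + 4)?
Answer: -274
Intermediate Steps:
n(x, E) = 1/(4 + E)
t(A) = -6 + A/(4 + A) (t(A) = A/(4 + A) - 6 = -6 + A/(4 + A))
274*t(M(-5)) = 274*((-24 - 5*(-5))/(4 - 5)) = 274*((-24 + 25)/(-1)) = 274*(-1*1) = 274*(-1) = -274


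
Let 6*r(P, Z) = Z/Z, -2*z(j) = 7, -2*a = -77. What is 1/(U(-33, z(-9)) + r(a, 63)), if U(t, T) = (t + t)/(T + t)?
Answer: 438/865 ≈ 0.50636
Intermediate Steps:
a = 77/2 (a = -½*(-77) = 77/2 ≈ 38.500)
z(j) = -7/2 (z(j) = -½*7 = -7/2)
r(P, Z) = ⅙ (r(P, Z) = (Z/Z)/6 = (⅙)*1 = ⅙)
U(t, T) = 2*t/(T + t) (U(t, T) = (2*t)/(T + t) = 2*t/(T + t))
1/(U(-33, z(-9)) + r(a, 63)) = 1/(2*(-33)/(-7/2 - 33) + ⅙) = 1/(2*(-33)/(-73/2) + ⅙) = 1/(2*(-33)*(-2/73) + ⅙) = 1/(132/73 + ⅙) = 1/(865/438) = 438/865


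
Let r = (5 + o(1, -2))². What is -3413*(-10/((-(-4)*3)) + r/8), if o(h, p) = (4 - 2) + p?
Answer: -187715/24 ≈ -7821.5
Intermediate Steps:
o(h, p) = 2 + p
r = 25 (r = (5 + (2 - 2))² = (5 + 0)² = 5² = 25)
-3413*(-10/((-(-4)*3)) + r/8) = -3413*(-10/((-(-4)*3)) + 25/8) = -3413*(-10/((-1*(-12))) + 25*(⅛)) = -3413*(-10/12 + 25/8) = -3413*(-10*1/12 + 25/8) = -3413*(-⅚ + 25/8) = -3413*55/24 = -187715/24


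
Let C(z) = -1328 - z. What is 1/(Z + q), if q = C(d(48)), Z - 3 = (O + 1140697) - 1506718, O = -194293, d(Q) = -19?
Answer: -1/561620 ≈ -1.7806e-6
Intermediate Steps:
Z = -560311 (Z = 3 + ((-194293 + 1140697) - 1506718) = 3 + (946404 - 1506718) = 3 - 560314 = -560311)
q = -1309 (q = -1328 - 1*(-19) = -1328 + 19 = -1309)
1/(Z + q) = 1/(-560311 - 1309) = 1/(-561620) = -1/561620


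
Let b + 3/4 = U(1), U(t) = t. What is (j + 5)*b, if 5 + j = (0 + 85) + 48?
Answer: 133/4 ≈ 33.250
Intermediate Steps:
b = ¼ (b = -¾ + 1 = ¼ ≈ 0.25000)
j = 128 (j = -5 + ((0 + 85) + 48) = -5 + (85 + 48) = -5 + 133 = 128)
(j + 5)*b = (128 + 5)*(¼) = 133*(¼) = 133/4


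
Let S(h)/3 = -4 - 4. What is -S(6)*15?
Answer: 360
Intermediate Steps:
S(h) = -24 (S(h) = 3*(-4 - 4) = 3*(-8) = -24)
-S(6)*15 = -(-24)*15 = -1*(-360) = 360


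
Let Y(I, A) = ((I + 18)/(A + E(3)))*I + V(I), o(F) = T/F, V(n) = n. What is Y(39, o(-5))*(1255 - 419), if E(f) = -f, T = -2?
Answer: -682176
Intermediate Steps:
o(F) = -2/F
Y(I, A) = I + I*(18 + I)/(-3 + A) (Y(I, A) = ((I + 18)/(A - 1*3))*I + I = ((18 + I)/(A - 3))*I + I = ((18 + I)/(-3 + A))*I + I = I*(18 + I)/(-3 + A) + I = I + I*(18 + I)/(-3 + A))
Y(39, o(-5))*(1255 - 419) = (39*(15 - 2/(-5) + 39)/(-3 - 2/(-5)))*(1255 - 419) = (39*(15 - 2*(-⅕) + 39)/(-3 - 2*(-⅕)))*836 = (39*(15 + ⅖ + 39)/(-3 + ⅖))*836 = (39*(272/5)/(-13/5))*836 = (39*(-5/13)*(272/5))*836 = -816*836 = -682176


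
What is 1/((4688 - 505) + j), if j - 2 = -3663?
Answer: 1/522 ≈ 0.0019157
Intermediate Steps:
j = -3661 (j = 2 - 3663 = -3661)
1/((4688 - 505) + j) = 1/((4688 - 505) - 3661) = 1/(4183 - 3661) = 1/522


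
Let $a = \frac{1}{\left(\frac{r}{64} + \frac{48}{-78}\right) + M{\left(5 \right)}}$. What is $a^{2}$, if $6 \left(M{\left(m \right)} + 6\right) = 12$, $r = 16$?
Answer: $\frac{2704}{51529} \approx 0.052475$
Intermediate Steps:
$M{\left(m \right)} = -4$ ($M{\left(m \right)} = -6 + \frac{1}{6} \cdot 12 = -6 + 2 = -4$)
$a = - \frac{52}{227}$ ($a = \frac{1}{\left(\frac{16}{64} + \frac{48}{-78}\right) - 4} = \frac{1}{\left(16 \cdot \frac{1}{64} + 48 \left(- \frac{1}{78}\right)\right) - 4} = \frac{1}{\left(\frac{1}{4} - \frac{8}{13}\right) - 4} = \frac{1}{- \frac{19}{52} - 4} = \frac{1}{- \frac{227}{52}} = - \frac{52}{227} \approx -0.22907$)
$a^{2} = \left(- \frac{52}{227}\right)^{2} = \frac{2704}{51529}$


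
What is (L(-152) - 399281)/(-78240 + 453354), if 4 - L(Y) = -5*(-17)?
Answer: -199681/187557 ≈ -1.0646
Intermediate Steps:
L(Y) = -81 (L(Y) = 4 - (-5)*(-17) = 4 - 1*85 = 4 - 85 = -81)
(L(-152) - 399281)/(-78240 + 453354) = (-81 - 399281)/(-78240 + 453354) = -399362/375114 = -399362*1/375114 = -199681/187557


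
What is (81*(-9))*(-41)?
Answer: 29889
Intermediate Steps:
(81*(-9))*(-41) = -729*(-41) = 29889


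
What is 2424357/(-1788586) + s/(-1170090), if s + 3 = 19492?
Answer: -717893408671/523201648185 ≈ -1.3721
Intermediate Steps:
s = 19489 (s = -3 + 19492 = 19489)
2424357/(-1788586) + s/(-1170090) = 2424357/(-1788586) + 19489/(-1170090) = 2424357*(-1/1788586) + 19489*(-1/1170090) = -2424357/1788586 - 19489/1170090 = -717893408671/523201648185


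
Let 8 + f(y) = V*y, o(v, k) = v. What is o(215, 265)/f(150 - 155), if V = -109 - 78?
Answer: 215/927 ≈ 0.23193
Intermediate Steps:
V = -187
f(y) = -8 - 187*y
o(215, 265)/f(150 - 155) = 215/(-8 - 187*(150 - 155)) = 215/(-8 - 187*(-5)) = 215/(-8 + 935) = 215/927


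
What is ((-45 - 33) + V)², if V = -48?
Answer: 15876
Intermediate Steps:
((-45 - 33) + V)² = ((-45 - 33) - 48)² = (-78 - 48)² = (-126)² = 15876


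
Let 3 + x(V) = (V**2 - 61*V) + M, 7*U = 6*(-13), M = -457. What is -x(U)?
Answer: -16850/49 ≈ -343.88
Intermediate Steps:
U = -78/7 (U = (6*(-13))/7 = (1/7)*(-78) = -78/7 ≈ -11.143)
x(V) = -460 + V**2 - 61*V (x(V) = -3 + ((V**2 - 61*V) - 457) = -3 + (-457 + V**2 - 61*V) = -460 + V**2 - 61*V)
-x(U) = -(-460 + (-78/7)**2 - 61*(-78/7)) = -(-460 + 6084/49 + 4758/7) = -1*16850/49 = -16850/49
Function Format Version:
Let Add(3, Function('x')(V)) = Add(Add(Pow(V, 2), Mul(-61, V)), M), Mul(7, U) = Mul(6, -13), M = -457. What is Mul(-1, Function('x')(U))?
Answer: Rational(-16850, 49) ≈ -343.88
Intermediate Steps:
U = Rational(-78, 7) (U = Mul(Rational(1, 7), Mul(6, -13)) = Mul(Rational(1, 7), -78) = Rational(-78, 7) ≈ -11.143)
Function('x')(V) = Add(-460, Pow(V, 2), Mul(-61, V)) (Function('x')(V) = Add(-3, Add(Add(Pow(V, 2), Mul(-61, V)), -457)) = Add(-3, Add(-457, Pow(V, 2), Mul(-61, V))) = Add(-460, Pow(V, 2), Mul(-61, V)))
Mul(-1, Function('x')(U)) = Mul(-1, Add(-460, Pow(Rational(-78, 7), 2), Mul(-61, Rational(-78, 7)))) = Mul(-1, Add(-460, Rational(6084, 49), Rational(4758, 7))) = Mul(-1, Rational(16850, 49)) = Rational(-16850, 49)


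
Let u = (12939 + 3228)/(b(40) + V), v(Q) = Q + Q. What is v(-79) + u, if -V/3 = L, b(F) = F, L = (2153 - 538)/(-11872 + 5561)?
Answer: 61378907/257285 ≈ 238.56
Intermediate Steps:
L = -1615/6311 (L = 1615/(-6311) = 1615*(-1/6311) = -1615/6311 ≈ -0.25590)
v(Q) = 2*Q
V = 4845/6311 (V = -3*(-1615/6311) = 4845/6311 ≈ 0.76771)
u = 102029937/257285 (u = (12939 + 3228)/(40 + 4845/6311) = 16167/(257285/6311) = 16167*(6311/257285) = 102029937/257285 ≈ 396.56)
v(-79) + u = 2*(-79) + 102029937/257285 = -158 + 102029937/257285 = 61378907/257285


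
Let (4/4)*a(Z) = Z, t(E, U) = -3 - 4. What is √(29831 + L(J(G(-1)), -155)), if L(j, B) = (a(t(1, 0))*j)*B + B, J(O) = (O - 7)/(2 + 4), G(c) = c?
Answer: 4*√15879/3 ≈ 168.02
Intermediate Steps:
t(E, U) = -7
a(Z) = Z
J(O) = -7/6 + O/6 (J(O) = (-7 + O)/6 = (-7 + O)*(⅙) = -7/6 + O/6)
L(j, B) = B - 7*B*j (L(j, B) = (-7*j)*B + B = -7*B*j + B = B - 7*B*j)
√(29831 + L(J(G(-1)), -155)) = √(29831 - 155*(1 - 7*(-7/6 + (⅙)*(-1)))) = √(29831 - 155*(1 - 7*(-7/6 - ⅙))) = √(29831 - 155*(1 - 7*(-4/3))) = √(29831 - 155*(1 + 28/3)) = √(29831 - 155*31/3) = √(29831 - 4805/3) = √(84688/3) = 4*√15879/3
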